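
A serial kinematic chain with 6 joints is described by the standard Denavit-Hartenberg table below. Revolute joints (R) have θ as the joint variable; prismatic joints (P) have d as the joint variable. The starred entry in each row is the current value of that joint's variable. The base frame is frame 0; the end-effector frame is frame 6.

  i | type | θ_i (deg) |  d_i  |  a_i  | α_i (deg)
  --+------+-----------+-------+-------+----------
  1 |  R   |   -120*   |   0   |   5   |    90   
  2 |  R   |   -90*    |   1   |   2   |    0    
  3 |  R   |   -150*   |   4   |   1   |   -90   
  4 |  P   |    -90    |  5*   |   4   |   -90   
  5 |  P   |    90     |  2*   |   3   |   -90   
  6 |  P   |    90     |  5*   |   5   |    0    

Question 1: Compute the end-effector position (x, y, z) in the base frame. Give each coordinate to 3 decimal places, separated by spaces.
after link 1: o_1 = (-2.5000, -4.3301, 0.0000)
after link 2: o_2 = (-3.3660, -3.8301, -2.0000)
after link 3: o_3 = (-6.5801, -1.3971, -1.1340)
after link 4: o_4 = (-7.8792, 4.3529, -3.6340)
after link 5: o_5 = (-8.6782, 2.9689, -0.4019)
after link 6: o_6 = (-5.5981, -1.6962, -4.7321)

-5.598 -1.696 -4.732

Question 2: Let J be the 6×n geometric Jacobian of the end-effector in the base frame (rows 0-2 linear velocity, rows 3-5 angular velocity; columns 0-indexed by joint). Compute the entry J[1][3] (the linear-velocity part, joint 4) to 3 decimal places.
prismatic axis z_3 = (0.4330,0.7500,-0.5000)
J_v[:, 3] = z_3; J_ω[:, 3] = (0,0,0)
entry J[1][3] = 0.7500

0.750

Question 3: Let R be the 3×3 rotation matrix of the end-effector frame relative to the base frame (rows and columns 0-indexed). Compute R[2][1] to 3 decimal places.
-0.500

End-effector y-axis (col 1 of R) = (0.4330,0.7500,-0.5000)
R[2][1] = -0.5000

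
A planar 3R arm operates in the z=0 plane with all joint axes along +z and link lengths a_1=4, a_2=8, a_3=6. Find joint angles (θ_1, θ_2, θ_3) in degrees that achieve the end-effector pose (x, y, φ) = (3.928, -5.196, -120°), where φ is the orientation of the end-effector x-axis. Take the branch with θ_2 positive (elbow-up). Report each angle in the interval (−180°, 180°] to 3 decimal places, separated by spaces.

-90.002 120.003 -150.001

wrist centre = target − a_3·(cos φ, sin φ) = (6.9280, 0.0002)
cos θ_2 = (47.9972−4²−8²)/(2·4·8) = -0.5000; θ_2 = 120.0029° (elbow-up)
β = atan2(0.0002,6.9280) = 0.0013°; ψ = atan2(6.9280,-0.0004) = 90.0029°
θ_1 = β − ψ = -90.0017°
θ_3 = φ − θ_1 − θ_2 = -150.0013° (wrapped to (-180°,180°])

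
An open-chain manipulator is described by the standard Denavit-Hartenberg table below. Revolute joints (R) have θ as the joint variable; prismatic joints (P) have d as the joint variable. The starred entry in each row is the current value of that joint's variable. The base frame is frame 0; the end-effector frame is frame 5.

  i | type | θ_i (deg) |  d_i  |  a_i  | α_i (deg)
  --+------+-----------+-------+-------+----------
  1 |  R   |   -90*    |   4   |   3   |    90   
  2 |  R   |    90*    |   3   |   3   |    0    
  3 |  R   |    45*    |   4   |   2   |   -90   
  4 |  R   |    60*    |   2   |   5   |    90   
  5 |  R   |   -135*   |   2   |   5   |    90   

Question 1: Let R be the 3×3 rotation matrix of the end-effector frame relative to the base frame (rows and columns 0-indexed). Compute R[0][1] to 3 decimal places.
-0.500

End-effector y-axis (col 1 of R) = (-0.5000,0.6124,0.6124)
R[0][1] = -0.5000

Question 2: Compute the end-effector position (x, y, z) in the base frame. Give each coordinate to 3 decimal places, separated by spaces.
-6.732 -0.929 11.243

after link 1: o_1 = (0.0000, -3.0000, 4.0000)
after link 2: o_2 = (-3.0000, -3.0000, 7.0000)
after link 3: o_3 = (-7.0000, -1.5858, 8.4142)
after link 4: o_4 = (-2.6699, 1.5962, 8.7678)
after link 5: o_5 = (-6.7317, -0.9291, 11.2425)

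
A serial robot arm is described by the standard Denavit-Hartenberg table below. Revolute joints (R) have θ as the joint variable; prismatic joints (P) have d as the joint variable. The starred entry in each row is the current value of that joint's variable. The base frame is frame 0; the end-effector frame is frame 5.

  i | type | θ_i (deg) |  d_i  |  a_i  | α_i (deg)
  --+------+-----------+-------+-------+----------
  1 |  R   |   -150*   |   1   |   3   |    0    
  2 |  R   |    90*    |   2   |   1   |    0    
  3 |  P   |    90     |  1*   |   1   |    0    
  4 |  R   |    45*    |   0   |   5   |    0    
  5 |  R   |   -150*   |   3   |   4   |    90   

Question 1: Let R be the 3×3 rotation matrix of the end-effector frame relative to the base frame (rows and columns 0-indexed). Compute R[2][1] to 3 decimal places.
End-effector y-axis (col 1 of R) = (0.0000,0.0000,1.0000)
R[2][1] = 1.0000

1.000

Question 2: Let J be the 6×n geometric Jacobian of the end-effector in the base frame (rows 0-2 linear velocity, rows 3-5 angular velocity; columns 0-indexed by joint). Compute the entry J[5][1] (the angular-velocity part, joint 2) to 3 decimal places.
axis z_1 = (0.0000,0.0000,1.0000); lever o_n−o_1 = (3.6954,0.5999,6.0000)
cross product → J_v[:, 1] = (-0.5999,3.6954,0.0000)
J_ω[:, 1] = z_1
entry J[5][1] = 1.0000

1.000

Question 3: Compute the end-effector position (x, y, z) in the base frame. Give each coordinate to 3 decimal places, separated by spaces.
1.097 -0.900 7.000

after link 1: o_1 = (-2.5981, -1.5000, 1.0000)
after link 2: o_2 = (-2.0981, -2.3660, 3.0000)
after link 3: o_3 = (-1.2321, -1.8660, 4.0000)
after link 4: o_4 = (0.0620, 2.9636, 4.0000)
after link 5: o_5 = (1.0973, -0.9001, 7.0000)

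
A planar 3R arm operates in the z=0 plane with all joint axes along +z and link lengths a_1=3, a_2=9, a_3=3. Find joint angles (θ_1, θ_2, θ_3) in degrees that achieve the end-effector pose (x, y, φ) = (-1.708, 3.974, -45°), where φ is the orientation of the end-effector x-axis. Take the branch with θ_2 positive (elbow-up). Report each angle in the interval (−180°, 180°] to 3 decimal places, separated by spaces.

wrist centre = target − a_3·(cos φ, sin φ) = (-3.8293, 6.0953)
cos θ_2 = (51.8166−3²−9²)/(2·3·9) = -0.7071; θ_2 = 134.9994° (elbow-up)
β = atan2(6.0953,-3.8293) = 122.1387°; ψ = atan2(6.3640,-3.3639) = 117.8600°
θ_1 = β − ψ = 4.2786°
θ_3 = φ − θ_1 − θ_2 = 175.7220° (wrapped to (-180°,180°])

4.279 134.999 175.722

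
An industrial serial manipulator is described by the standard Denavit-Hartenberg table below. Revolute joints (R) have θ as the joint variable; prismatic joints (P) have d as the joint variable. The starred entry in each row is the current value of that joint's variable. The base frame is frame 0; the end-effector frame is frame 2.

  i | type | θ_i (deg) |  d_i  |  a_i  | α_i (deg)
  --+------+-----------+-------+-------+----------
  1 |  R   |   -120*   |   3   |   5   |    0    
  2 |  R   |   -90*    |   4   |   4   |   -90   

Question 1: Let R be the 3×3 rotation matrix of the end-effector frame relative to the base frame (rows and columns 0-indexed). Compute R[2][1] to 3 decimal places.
End-effector y-axis (col 1 of R) = (-0.0000,-0.0000,-1.0000)
R[2][1] = -1.0000

-1.000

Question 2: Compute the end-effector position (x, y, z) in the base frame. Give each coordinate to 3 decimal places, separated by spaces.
after link 1: o_1 = (-2.5000, -4.3301, 3.0000)
after link 2: o_2 = (-5.9641, -2.3301, 7.0000)

-5.964 -2.330 7.000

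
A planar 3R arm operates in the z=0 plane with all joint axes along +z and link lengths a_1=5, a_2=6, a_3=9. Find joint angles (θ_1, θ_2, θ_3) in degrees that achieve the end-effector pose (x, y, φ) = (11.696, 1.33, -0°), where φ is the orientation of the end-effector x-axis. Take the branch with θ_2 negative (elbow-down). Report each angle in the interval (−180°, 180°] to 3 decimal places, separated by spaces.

120.002 -150.002 30.001

wrist centre = target − a_3·(cos φ, sin φ) = (2.6960, 1.3300)
cos θ_2 = (9.0373−5²−6²)/(2·5·6) = -0.8660; θ_2 = -150.0022° (elbow-down)
β = atan2(1.3300,2.6960) = 26.2582°; ψ = atan2(-2.9998,-0.1963) = -93.7434°
θ_1 = β − ψ = 120.0016°
θ_3 = φ − θ_1 − θ_2 = 30.0006° (wrapped to (-180°,180°])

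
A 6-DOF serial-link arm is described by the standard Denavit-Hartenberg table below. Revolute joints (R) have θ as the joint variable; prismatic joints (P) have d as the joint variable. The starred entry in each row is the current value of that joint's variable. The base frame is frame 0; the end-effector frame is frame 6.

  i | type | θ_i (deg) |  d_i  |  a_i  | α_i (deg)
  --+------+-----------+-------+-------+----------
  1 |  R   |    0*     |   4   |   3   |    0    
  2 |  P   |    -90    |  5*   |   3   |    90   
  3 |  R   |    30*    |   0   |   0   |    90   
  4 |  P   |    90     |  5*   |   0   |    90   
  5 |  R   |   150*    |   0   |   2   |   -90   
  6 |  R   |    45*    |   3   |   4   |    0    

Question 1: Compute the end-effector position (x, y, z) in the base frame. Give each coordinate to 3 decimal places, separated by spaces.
after link 1: o_1 = (3.0000, 0.0000, 4.0000)
after link 2: o_2 = (3.0000, -3.0000, 9.0000)
after link 3: o_3 = (3.0000, -3.0000, 9.0000)
after link 4: o_4 = (3.0000, -5.5000, 4.6699)
after link 5: o_5 = (4.7321, -6.0000, 3.8038)
after link 6: o_6 = (8.6815, -2.9586, 3.4149)

8.682 -2.959 3.415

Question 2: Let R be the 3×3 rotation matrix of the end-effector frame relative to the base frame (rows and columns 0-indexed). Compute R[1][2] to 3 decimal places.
0.433

End-effector z-axis (col 2 of R) = (0.5000,0.4330,0.7500)
R[1][2] = 0.4330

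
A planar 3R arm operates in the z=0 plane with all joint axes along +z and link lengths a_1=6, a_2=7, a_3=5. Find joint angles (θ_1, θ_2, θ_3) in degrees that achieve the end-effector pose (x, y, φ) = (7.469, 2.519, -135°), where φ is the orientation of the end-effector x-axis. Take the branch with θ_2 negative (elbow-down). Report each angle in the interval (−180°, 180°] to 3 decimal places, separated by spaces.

44.992 -29.985 -150.007

wrist centre = target − a_3·(cos φ, sin φ) = (11.0045, 6.0545)
cos θ_2 = (157.7571−6²−7²)/(2·6·7) = 0.8662; θ_2 = -29.9850° (elbow-down)
β = atan2(6.0545,11.0045) = 28.8189°; ψ = atan2(-3.4984,12.0631) = -16.1727°
θ_1 = β − ψ = 44.9916°
θ_3 = φ − θ_1 − θ_2 = -150.0066° (wrapped to (-180°,180°])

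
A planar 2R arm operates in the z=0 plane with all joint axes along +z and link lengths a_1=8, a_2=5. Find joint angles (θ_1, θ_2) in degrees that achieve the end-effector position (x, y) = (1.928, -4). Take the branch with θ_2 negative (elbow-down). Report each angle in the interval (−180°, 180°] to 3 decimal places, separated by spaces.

-30.003 -150.001

cos θ_2 = (19.7172−8²−5²)/(2·8·5) = -0.8660; θ_2 = -150.0011° (elbow-down)
β = atan2(-4.0000,1.9280) = -64.2659°; ψ = atan2(-2.4999,3.6698) = -34.2630°
θ_1 = β − ψ = -30.0029°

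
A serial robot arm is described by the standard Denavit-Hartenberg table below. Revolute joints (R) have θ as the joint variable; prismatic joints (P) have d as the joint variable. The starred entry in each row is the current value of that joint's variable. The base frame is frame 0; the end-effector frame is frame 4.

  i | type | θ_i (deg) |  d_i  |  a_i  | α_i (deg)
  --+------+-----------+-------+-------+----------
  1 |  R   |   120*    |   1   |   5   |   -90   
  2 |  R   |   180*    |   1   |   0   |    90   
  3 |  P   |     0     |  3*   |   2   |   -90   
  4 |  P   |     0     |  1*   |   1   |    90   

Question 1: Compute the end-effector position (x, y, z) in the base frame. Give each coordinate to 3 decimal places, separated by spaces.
after link 1: o_1 = (-2.5000, 4.3301, 1.0000)
after link 2: o_2 = (-3.3660, 3.8301, 1.0000)
after link 3: o_3 = (-2.3660, 2.0981, -2.0000)
after link 4: o_4 = (-2.7321, 0.7321, -2.0000)

-2.732 0.732 -2.000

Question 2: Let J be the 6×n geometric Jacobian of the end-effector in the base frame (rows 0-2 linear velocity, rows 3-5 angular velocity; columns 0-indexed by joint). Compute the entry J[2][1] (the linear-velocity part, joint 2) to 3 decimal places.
3.000

axis z_1 = (-0.8660,-0.5000,0.0000); lever o_n−o_1 = (-0.2321,-3.5981,-3.0000)
cross product → J_v[:, 1] = (1.5000,-2.5981,3.0000)
J_ω[:, 1] = z_1
entry J[2][1] = 3.0000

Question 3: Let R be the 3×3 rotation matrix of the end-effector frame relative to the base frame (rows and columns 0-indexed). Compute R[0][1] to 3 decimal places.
-0.866

End-effector y-axis (col 1 of R) = (-0.8660,-0.5000,0.0000)
R[0][1] = -0.8660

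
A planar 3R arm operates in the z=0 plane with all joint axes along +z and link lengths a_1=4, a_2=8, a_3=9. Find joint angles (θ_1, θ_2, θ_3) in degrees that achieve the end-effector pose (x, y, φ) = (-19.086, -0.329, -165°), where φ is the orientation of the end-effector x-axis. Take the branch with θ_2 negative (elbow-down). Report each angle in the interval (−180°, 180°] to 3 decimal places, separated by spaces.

wrist centre = target − a_3·(cos φ, sin φ) = (-10.3927, 2.0004)
cos θ_2 = (112.0090−4²−8²)/(2·4·8) = 0.5001; θ_2 = -59.9907° (elbow-down)
β = atan2(2.0004,-10.3927) = 169.1050°; ψ = atan2(-6.9276,8.0011) = -40.8867°
θ_1 = β − ψ = 209.9917°
θ_3 = φ − θ_1 − θ_2 = 44.9989° (wrapped to (-180°,180°])

-150.008 -59.991 44.999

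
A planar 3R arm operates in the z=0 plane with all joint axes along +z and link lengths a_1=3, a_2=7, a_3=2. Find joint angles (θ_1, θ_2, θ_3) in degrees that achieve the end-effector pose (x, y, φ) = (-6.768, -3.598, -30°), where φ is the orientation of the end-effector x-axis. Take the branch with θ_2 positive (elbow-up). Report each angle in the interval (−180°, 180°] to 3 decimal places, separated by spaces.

153.992 59.999 116.009

wrist centre = target − a_3·(cos φ, sin φ) = (-8.5001, -2.5980)
cos θ_2 = (79.0005−3²−7²)/(2·3·7) = 0.5000; θ_2 = 59.9993° (elbow-up)
β = atan2(-2.5980,-8.5001) = -163.0045°; ψ = atan2(6.0621,6.5001) = 43.0034°
θ_1 = β − ψ = -206.0078°
θ_3 = φ − θ_1 − θ_2 = 116.0086° (wrapped to (-180°,180°])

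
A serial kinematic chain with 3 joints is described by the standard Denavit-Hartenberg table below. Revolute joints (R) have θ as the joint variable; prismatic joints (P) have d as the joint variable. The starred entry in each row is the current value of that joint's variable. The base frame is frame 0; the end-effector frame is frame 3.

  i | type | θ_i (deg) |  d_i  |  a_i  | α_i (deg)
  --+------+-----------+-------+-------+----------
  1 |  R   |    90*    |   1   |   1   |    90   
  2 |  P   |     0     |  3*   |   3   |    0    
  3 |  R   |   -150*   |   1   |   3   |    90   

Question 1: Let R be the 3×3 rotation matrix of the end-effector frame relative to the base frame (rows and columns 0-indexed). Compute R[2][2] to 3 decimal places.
End-effector z-axis (col 2 of R) = (-0.0000,-0.5000,0.8660)
R[2][2] = 0.8660

0.866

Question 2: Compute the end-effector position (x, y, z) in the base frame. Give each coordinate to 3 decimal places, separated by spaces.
4.000 1.402 -0.500

after link 1: o_1 = (0.0000, 1.0000, 1.0000)
after link 2: o_2 = (3.0000, 4.0000, 1.0000)
after link 3: o_3 = (4.0000, 1.4019, -0.5000)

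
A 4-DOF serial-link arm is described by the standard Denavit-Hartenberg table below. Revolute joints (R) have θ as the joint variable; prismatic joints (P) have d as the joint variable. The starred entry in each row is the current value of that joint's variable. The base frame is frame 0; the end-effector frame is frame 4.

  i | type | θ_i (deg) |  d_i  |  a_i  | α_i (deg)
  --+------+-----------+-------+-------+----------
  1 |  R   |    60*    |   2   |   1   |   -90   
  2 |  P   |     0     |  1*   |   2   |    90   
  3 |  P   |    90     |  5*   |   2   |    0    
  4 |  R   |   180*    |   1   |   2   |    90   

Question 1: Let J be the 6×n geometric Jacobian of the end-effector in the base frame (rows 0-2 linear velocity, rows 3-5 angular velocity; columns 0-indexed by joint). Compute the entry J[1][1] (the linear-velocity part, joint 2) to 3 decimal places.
prismatic axis z_1 = (-0.8660,0.5000,0.0000)
J_v[:, 1] = z_1; J_ω[:, 1] = (0,0,0)
entry J[1][1] = 0.5000

0.500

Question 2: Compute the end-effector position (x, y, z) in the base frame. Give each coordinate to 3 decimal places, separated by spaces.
0.634 3.098 8.000

after link 1: o_1 = (0.5000, 0.8660, 2.0000)
after link 2: o_2 = (0.6340, 3.0981, 2.0000)
after link 3: o_3 = (-1.0981, 4.0981, 7.0000)
after link 4: o_4 = (0.6340, 3.0981, 8.0000)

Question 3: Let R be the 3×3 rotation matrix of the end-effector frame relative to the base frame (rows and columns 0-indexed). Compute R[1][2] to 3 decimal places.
End-effector z-axis (col 2 of R) = (-0.5000,-0.8660,0.0000)
R[1][2] = -0.8660

-0.866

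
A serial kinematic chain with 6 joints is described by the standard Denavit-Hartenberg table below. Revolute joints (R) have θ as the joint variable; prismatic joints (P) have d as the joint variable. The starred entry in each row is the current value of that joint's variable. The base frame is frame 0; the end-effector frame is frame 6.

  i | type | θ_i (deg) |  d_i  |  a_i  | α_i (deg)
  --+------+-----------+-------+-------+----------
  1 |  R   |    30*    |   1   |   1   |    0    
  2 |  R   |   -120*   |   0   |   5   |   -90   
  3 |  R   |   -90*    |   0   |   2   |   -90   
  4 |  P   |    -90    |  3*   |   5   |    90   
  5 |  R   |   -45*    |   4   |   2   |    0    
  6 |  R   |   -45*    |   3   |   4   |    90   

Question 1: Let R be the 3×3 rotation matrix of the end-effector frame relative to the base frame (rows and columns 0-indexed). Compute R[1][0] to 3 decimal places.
End-effector x-axis (col 0 of R) = (0.0000,1.0000,0.0000)
R[1][0] = 1.0000

1.000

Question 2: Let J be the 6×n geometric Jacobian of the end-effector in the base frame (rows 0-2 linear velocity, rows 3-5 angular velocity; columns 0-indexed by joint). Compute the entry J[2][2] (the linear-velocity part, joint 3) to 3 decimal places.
2.414

axis z_2 = (1.0000,0.0000,0.0000); lever o_n−o_2 = (6.4142,2.4142,-5.0000)
cross product → J_v[:, 2] = (-0.0000,5.0000,2.4142)
J_ω[:, 2] = z_2
entry J[2][2] = 2.4142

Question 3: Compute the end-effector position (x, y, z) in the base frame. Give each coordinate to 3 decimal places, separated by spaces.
7.280 -2.086 -4.000

after link 1: o_1 = (0.8660, 0.5000, 1.0000)
after link 2: o_2 = (0.8660, -4.5000, 1.0000)
after link 3: o_3 = (0.8660, -4.5000, 3.0000)
after link 4: o_4 = (5.8660, -7.5000, 3.0000)
after link 5: o_5 = (7.2802, -6.0858, -1.0000)
after link 6: o_6 = (7.2802, -2.0858, -4.0000)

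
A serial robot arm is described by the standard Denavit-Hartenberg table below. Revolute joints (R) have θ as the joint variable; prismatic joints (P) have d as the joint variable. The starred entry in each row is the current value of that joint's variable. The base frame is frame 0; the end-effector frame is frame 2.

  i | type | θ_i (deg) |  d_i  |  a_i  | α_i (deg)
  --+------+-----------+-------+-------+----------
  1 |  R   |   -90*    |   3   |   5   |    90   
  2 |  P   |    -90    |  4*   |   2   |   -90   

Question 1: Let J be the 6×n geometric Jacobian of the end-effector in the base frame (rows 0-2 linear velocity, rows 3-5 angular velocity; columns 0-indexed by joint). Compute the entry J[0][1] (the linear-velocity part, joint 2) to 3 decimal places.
-1.000

prismatic axis z_1 = (-1.0000,-0.0000,0.0000)
J_v[:, 1] = z_1; J_ω[:, 1] = (0,0,0)
entry J[0][1] = -1.0000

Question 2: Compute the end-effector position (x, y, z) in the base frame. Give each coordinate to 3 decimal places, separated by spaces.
after link 1: o_1 = (0.0000, -5.0000, 3.0000)
after link 2: o_2 = (-4.0000, -5.0000, 1.0000)

-4.000 -5.000 1.000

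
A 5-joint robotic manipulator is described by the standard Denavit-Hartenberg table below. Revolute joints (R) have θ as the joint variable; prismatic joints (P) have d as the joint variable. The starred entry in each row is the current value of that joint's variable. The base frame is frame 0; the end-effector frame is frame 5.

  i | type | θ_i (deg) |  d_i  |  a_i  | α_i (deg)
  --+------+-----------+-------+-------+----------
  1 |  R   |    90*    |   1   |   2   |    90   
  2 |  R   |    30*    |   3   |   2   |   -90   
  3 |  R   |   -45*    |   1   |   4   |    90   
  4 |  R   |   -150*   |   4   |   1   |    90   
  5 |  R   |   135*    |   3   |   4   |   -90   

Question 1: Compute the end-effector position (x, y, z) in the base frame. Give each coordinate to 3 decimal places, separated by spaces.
10.716 -0.205 4.937

after link 1: o_1 = (0.0000, 2.0000, 1.0000)
after link 2: o_2 = (3.0000, 3.7321, 2.0000)
after link 3: o_3 = (5.8284, 5.6815, 4.2802)
after link 4: o_4 = (8.0445, 2.9517, 2.1268)
after link 5: o_5 = (10.7159, -0.2050, 4.9373)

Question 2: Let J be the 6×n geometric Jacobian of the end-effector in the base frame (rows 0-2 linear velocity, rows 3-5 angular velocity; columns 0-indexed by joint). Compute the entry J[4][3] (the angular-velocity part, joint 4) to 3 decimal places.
-0.612

axis z_3 = (0.7071,-0.6124,-0.3536); lever o_n−o_3 = (4.8874,-5.8866,0.6570)
cross product → J_v[:, 3] = (-2.4836,-2.1926,-1.1695)
J_ω[:, 3] = z_3
entry J[4][3] = -0.6124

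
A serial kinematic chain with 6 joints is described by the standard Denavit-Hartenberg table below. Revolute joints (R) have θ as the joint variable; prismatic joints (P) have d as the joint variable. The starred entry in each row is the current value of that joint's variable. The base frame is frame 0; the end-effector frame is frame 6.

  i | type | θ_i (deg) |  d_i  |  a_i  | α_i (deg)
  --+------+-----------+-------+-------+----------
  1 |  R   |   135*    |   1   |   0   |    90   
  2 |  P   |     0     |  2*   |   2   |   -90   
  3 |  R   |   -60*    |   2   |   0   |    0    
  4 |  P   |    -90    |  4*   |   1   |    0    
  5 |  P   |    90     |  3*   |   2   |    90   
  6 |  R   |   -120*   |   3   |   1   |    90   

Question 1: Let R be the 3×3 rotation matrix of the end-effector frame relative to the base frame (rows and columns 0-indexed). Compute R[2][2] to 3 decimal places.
0.500

End-effector z-axis (col 2 of R) = (-0.2241,-0.8365,0.5000)
R[2][2] = 0.5000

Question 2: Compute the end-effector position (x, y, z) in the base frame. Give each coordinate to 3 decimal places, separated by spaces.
after link 1: o_1 = (0.0000, 0.0000, 1.0000)
after link 2: o_2 = (0.0000, 2.8284, 1.0000)
after link 3: o_3 = (0.0000, 2.8284, 3.0000)
after link 4: o_4 = (0.9659, 2.5696, 7.0000)
after link 5: o_5 = (1.4836, 4.5015, 10.0000)
after link 6: o_6 = (4.2519, 3.2420, 9.1340)

4.252 3.242 9.134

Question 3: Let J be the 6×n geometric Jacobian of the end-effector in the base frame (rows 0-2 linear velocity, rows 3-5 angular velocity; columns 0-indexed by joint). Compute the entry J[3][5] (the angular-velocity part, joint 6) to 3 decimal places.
0.966

axis z_5 = (0.9659,-0.2588,0.0000); lever o_n−o_5 = (2.7684,-1.2594,-0.8660)
cross product → J_v[:, 5] = (0.2241,0.8365,-0.5000)
J_ω[:, 5] = z_5
entry J[3][5] = 0.9659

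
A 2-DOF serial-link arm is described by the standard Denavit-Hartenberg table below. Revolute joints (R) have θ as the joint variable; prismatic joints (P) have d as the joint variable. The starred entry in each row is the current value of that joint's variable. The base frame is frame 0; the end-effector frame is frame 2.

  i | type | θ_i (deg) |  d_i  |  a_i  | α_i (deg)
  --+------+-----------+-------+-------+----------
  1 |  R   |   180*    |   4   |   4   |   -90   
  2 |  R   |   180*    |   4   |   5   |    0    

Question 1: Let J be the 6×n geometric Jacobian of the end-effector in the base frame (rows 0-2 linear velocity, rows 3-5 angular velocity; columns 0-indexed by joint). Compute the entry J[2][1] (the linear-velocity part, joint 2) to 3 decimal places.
axis z_1 = (-0.0000,-1.0000,0.0000); lever o_n−o_1 = (5.0000,-4.0000,-0.0000)
cross product → J_v[:, 1] = (0.0000,0.0000,5.0000)
J_ω[:, 1] = z_1
entry J[2][1] = 5.0000

5.000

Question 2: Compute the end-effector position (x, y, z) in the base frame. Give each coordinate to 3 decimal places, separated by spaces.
1.000 -4.000 4.000

after link 1: o_1 = (-4.0000, 0.0000, 4.0000)
after link 2: o_2 = (1.0000, -4.0000, 4.0000)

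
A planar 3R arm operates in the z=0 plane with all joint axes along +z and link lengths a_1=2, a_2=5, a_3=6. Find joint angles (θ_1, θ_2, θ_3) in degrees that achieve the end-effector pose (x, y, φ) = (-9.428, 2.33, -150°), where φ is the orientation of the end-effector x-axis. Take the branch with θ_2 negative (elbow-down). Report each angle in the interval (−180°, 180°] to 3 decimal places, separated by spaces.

wrist centre = target − a_3·(cos φ, sin φ) = (-4.2318, 5.3300)
cos θ_2 = (46.3174−2²−5²)/(2·2·5) = 0.8659; θ_2 = -30.0176° (elbow-down)
β = atan2(5.3300,-4.2318) = 128.4484°; ψ = atan2(-2.5013,6.3294) = -21.5637°
θ_1 = β − ψ = 150.0121°
θ_3 = φ − θ_1 − θ_2 = 90.0055° (wrapped to (-180°,180°])

150.012 -30.018 90.005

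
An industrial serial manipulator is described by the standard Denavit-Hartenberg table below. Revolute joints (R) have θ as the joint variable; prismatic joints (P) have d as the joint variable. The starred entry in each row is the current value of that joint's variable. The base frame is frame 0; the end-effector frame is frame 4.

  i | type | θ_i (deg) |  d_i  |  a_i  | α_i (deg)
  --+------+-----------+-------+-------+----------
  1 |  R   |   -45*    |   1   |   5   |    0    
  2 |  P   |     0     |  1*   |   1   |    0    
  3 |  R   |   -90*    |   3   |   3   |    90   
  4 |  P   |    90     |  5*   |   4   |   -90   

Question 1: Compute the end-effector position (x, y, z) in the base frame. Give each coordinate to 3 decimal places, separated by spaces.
-1.414 -2.828 9.000

after link 1: o_1 = (3.5355, -3.5355, 1.0000)
after link 2: o_2 = (4.2426, -4.2426, 2.0000)
after link 3: o_3 = (2.1213, -6.3640, 5.0000)
after link 4: o_4 = (-1.4142, -2.8284, 9.0000)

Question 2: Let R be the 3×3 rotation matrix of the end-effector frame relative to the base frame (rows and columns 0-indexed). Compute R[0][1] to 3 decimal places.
0.707

End-effector y-axis (col 1 of R) = (0.7071,-0.7071,-0.0000)
R[0][1] = 0.7071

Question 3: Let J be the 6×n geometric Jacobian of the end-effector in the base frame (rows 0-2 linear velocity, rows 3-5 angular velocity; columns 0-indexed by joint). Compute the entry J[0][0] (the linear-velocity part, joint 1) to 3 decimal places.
axis z_0 = ẑ; lever o_n−o_0 = (-1.4142,-2.8284,9.0000)
cross product → J_v[:, 0] = (2.8284,-1.4142,0.0000)
J_ω[:, 0] = z_0
entry J[0][0] = 2.8284

2.828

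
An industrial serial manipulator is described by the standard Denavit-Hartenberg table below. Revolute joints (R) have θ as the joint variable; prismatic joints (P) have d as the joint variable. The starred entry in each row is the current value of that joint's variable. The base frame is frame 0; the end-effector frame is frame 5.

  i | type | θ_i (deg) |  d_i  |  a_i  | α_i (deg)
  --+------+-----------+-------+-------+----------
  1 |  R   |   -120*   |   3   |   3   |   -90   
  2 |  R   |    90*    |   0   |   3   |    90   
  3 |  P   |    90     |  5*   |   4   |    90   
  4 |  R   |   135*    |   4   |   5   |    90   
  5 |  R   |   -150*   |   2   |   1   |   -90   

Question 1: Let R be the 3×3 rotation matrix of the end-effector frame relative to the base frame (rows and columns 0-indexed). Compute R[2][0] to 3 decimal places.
0.500

End-effector x-axis (col 0 of R) = (0.8365,0.2241,0.5000)
R[2][0] = 0.5000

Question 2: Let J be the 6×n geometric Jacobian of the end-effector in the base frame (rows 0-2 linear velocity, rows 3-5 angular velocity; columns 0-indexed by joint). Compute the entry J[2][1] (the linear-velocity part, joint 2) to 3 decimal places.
axis z_1 = (0.8660,-0.5000,0.0000); lever o_n−o_1 = (-2.5114,-9.3319,-6.5000)
cross product → J_v[:, 1] = (3.2500,5.6292,-9.3374)
J_ω[:, 1] = z_1
entry J[2][1] = -9.3374

-9.337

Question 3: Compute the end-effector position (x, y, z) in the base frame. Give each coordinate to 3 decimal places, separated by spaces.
-4.011 -11.930 -3.500

after link 1: o_1 = (-1.5000, -2.5981, 3.0000)
after link 2: o_2 = (-1.5000, -2.5981, 0.0000)
after link 3: o_3 = (-0.5359, -8.9282, 0.0000)
after link 4: o_4 = (-5.3655, -10.2223, -4.0000)
after link 5: o_5 = (-4.0114, -11.9300, -3.5000)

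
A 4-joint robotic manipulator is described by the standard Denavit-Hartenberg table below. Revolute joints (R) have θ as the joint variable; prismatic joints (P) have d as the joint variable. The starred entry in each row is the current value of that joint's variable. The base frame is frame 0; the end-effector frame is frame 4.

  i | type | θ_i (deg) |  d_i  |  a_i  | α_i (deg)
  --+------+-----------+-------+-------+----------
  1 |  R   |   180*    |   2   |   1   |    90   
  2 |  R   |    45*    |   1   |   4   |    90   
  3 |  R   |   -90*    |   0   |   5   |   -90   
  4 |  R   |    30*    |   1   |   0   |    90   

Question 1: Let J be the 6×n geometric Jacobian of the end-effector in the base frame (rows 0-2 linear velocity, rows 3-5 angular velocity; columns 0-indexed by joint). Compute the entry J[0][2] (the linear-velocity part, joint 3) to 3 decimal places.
axis z_2 = (-0.7071,0.0000,-0.7071); lever o_n−o_2 = (-0.7071,-5.0000,0.7071)
cross product → J_v[:, 2] = (-3.5355,1.0000,3.5355)
J_ω[:, 2] = z_2
entry J[0][2] = -3.5355

-3.536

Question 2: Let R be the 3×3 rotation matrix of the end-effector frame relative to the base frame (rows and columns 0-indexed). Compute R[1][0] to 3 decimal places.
-0.866

End-effector x-axis (col 0 of R) = (0.3536,-0.8660,0.3536)
R[1][0] = -0.8660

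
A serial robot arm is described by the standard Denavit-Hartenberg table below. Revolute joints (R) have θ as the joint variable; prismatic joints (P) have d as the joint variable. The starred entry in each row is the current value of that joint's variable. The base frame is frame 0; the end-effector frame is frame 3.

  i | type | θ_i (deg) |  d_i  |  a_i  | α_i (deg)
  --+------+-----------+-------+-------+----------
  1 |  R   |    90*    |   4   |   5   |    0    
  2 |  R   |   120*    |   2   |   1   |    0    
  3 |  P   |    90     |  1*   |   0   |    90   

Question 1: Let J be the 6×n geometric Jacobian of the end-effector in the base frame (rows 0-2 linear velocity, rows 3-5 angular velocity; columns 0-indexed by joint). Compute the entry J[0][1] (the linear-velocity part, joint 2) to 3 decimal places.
axis z_1 = (0.0000,0.0000,1.0000); lever o_n−o_1 = (-0.8660,-0.5000,3.0000)
cross product → J_v[:, 1] = (0.5000,-0.8660,0.0000)
J_ω[:, 1] = z_1
entry J[0][1] = 0.5000

0.500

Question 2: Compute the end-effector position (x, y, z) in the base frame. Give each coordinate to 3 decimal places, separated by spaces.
after link 1: o_1 = (0.0000, 5.0000, 4.0000)
after link 2: o_2 = (-0.8660, 4.5000, 6.0000)
after link 3: o_3 = (-0.8660, 4.5000, 7.0000)

-0.866 4.500 7.000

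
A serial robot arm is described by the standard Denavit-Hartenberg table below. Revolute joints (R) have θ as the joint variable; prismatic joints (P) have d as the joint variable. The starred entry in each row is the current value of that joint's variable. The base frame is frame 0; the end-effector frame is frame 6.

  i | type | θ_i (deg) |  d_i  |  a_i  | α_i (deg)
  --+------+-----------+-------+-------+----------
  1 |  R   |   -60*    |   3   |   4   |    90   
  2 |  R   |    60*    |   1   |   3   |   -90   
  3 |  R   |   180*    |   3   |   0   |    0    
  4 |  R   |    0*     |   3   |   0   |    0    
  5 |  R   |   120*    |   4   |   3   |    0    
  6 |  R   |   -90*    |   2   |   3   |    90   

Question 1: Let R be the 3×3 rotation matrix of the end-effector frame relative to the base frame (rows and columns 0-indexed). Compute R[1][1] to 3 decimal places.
End-effector y-axis (col 1 of R) = (-0.4330,0.7500,0.5000)
R[1][1] = 0.7500

0.750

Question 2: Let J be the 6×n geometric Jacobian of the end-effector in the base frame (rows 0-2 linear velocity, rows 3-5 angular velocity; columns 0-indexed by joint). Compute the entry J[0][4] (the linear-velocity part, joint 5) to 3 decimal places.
axis z_4 = (-0.4330,0.7500,0.5000); lever o_n−o_4 = (-6.4216,2.9264,2.0490)
cross product → J_v[:, 4] = (0.0736,-2.3236,3.5490)
J_ω[:, 4] = z_4
entry J[0][4] = 0.0736

0.074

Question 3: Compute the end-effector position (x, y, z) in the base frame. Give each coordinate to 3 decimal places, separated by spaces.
-7.136 2.163 10.647

after link 1: o_1 = (2.0000, -3.4641, 3.0000)
after link 2: o_2 = (1.8840, -5.2631, 5.5981)
after link 3: o_3 = (0.5849, -3.0131, 7.0981)
after link 4: o_4 = (-0.7141, -0.7631, 8.5981)
after link 5: o_5 = (-4.3212, 0.2883, 11.8971)
after link 6: o_6 = (-7.1357, 2.1633, 10.6471)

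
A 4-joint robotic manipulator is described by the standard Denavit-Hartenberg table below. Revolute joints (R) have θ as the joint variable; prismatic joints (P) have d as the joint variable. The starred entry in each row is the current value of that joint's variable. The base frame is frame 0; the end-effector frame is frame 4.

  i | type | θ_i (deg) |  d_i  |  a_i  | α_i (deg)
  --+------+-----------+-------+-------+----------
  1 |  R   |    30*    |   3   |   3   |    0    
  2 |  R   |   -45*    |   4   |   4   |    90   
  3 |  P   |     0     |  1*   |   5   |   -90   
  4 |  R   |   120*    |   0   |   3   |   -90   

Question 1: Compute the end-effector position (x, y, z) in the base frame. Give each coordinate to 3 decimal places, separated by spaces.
after link 1: o_1 = (2.5981, 1.5000, 3.0000)
after link 2: o_2 = (6.4618, 0.4647, 7.0000)
after link 3: o_3 = (11.0326, -1.7953, 7.0000)
after link 4: o_4 = (10.2561, 1.1025, 7.0000)

10.256 1.102 7.000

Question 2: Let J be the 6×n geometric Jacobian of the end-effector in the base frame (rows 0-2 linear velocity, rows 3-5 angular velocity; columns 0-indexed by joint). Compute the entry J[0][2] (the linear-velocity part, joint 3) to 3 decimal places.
-0.259

prismatic axis z_2 = (-0.2588,-0.9659,0.0000)
J_v[:, 2] = z_2; J_ω[:, 2] = (0,0,0)
entry J[0][2] = -0.2588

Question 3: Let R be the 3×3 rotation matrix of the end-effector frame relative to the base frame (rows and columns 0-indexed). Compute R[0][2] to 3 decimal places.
End-effector z-axis (col 2 of R) = (-0.9659,-0.2588,0.0000)
R[0][2] = -0.9659

-0.966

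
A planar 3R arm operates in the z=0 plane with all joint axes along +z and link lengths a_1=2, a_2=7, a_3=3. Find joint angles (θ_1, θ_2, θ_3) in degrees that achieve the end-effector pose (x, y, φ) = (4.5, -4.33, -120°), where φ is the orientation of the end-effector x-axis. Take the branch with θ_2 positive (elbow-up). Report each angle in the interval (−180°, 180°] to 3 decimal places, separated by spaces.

-120.000 120.001 -120.001

wrist centre = target − a_3·(cos φ, sin φ) = (6.0000, -1.7319)
cos θ_2 = (38.9996−2²−7²)/(2·2·7) = -0.5000; θ_2 = 120.0010° (elbow-up)
β = atan2(-1.7319,6.0000) = -16.1010°; ψ = atan2(6.0621,-1.5001) = 103.8990°
θ_1 = β − ψ = -120.0000°
θ_3 = φ − θ_1 − θ_2 = -120.0010° (wrapped to (-180°,180°])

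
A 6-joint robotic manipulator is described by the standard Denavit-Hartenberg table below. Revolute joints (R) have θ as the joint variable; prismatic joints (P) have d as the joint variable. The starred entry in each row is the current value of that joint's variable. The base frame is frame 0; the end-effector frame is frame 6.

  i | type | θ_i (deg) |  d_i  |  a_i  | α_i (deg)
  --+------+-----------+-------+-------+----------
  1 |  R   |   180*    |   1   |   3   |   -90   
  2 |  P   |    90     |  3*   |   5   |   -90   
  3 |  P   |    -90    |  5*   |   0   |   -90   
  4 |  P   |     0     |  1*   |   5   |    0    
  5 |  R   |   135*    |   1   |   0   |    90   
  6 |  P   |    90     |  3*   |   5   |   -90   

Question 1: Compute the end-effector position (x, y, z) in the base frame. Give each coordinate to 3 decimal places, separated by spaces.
-0.121 -10.121 -11.000

after link 1: o_1 = (-3.0000, 0.0000, 1.0000)
after link 2: o_2 = (-3.0000, -3.0000, -4.0000)
after link 3: o_3 = (2.0000, -3.0000, -4.0000)
after link 4: o_4 = (2.0000, -8.0000, -5.0000)
after link 5: o_5 = (2.0000, -8.0000, -6.0000)
after link 6: o_6 = (-0.1213, -10.1213, -11.0000)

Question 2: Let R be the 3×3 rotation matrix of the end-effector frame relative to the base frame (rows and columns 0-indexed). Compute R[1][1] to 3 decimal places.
End-effector y-axis (col 1 of R) = (0.7071,0.7071,0.0000)
R[1][1] = 0.7071

0.707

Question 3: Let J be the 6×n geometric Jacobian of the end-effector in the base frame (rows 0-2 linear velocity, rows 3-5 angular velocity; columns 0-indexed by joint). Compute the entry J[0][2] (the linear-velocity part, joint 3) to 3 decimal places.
prismatic axis z_2 = (1.0000,-0.0000,-0.0000)
J_v[:, 2] = z_2; J_ω[:, 2] = (0,0,0)
entry J[0][2] = 1.0000

1.000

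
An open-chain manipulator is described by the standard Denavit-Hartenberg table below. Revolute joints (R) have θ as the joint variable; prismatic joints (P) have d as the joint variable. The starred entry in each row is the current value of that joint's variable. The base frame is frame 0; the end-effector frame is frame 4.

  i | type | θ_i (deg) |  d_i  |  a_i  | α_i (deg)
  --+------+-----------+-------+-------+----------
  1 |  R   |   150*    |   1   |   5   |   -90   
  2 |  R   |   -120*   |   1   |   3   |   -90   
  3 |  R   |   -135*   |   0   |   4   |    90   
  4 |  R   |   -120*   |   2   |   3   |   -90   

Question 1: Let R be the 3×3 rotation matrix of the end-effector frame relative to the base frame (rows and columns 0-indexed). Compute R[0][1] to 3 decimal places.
-0.047

End-effector y-axis (col 1 of R) = (-0.0474,-0.7891,0.6124)
R[0][1] = -0.0474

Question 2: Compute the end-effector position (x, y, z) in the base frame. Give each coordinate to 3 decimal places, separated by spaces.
-3.137 0.248 -0.457

after link 1: o_1 = (-4.3301, 2.5000, 1.0000)
after link 2: o_2 = (-3.5311, 0.8840, 3.5981)
after link 3: o_3 = (-6.1700, -0.8584, 1.1486)
after link 4: o_4 = (-3.1371, 0.2483, -0.4566)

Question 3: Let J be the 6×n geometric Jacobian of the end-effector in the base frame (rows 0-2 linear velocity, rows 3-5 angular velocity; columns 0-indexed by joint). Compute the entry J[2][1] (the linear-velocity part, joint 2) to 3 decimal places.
2.159

axis z_1 = (-0.5000,-0.8660,0.0000); lever o_n−o_1 = (1.1930,-2.2517,-1.4566)
cross product → J_v[:, 1] = (1.2615,-0.7283,2.1590)
J_ω[:, 1] = z_1
entry J[2][1] = 2.1590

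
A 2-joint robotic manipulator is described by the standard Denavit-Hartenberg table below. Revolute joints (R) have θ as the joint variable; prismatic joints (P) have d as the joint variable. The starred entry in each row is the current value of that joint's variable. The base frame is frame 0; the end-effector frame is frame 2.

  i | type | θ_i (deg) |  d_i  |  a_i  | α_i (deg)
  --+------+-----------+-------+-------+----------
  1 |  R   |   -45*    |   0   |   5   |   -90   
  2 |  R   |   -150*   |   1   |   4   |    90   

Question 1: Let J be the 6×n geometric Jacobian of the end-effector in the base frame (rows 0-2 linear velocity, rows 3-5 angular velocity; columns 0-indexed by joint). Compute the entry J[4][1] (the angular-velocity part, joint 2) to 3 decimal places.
0.707

axis z_1 = (0.7071,0.7071,0.0000); lever o_n−o_1 = (-1.7424,3.1566,2.0000)
cross product → J_v[:, 1] = (1.4142,-1.4142,3.4641)
J_ω[:, 1] = z_1
entry J[4][1] = 0.7071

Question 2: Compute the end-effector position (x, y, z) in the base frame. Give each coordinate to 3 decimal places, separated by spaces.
1.793 -0.379 2.000

after link 1: o_1 = (3.5355, -3.5355, 0.0000)
after link 2: o_2 = (1.7932, -0.3789, 2.0000)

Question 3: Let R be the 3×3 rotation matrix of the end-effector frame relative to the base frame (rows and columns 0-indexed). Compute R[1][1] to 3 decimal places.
0.707

End-effector y-axis (col 1 of R) = (0.7071,0.7071,0.0000)
R[1][1] = 0.7071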